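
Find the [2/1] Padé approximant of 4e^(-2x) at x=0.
(8*x**2/3 - 16*x/3 + 4)/(2*x/3 + 1)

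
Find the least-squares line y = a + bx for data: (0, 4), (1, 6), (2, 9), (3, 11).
a = 39/10, b = 12/5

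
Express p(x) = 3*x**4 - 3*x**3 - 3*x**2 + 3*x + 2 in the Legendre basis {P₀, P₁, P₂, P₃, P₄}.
(8/5)P₀ + (6/5)P₁ + (-2/7)P₂ + (-6/5)P₃ + (24/35)P₄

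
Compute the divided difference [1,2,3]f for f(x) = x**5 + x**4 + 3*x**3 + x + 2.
133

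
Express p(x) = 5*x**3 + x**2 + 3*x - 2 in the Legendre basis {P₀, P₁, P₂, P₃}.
(-5/3)P₀ + (6)P₁ + (2/3)P₂ + (2)P₃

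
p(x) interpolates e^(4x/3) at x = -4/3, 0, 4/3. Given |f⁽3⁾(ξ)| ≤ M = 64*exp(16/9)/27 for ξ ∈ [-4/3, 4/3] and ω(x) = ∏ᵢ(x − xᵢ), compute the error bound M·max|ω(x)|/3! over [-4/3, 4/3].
4096*sqrt(3)*exp(16/9)/19683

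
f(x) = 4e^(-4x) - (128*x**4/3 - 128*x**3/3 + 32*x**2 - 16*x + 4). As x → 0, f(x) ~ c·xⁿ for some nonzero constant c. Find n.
5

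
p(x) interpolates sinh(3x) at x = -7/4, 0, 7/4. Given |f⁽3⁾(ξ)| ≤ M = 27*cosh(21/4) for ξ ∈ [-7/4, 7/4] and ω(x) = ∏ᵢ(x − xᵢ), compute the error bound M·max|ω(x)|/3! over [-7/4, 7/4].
343*sqrt(3)*cosh(21/4)/64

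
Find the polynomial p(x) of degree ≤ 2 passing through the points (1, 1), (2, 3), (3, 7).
x**2 - x + 1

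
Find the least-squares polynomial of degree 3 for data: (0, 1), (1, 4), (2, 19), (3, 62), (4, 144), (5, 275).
155/126 + (-113/108)x + (271/252)x² + (109/54)x³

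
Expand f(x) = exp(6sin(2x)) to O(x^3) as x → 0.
1 + 12*x + 72*x**2 + O(x**3)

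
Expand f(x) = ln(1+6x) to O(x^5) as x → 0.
6*x - 18*x**2 + 72*x**3 - 324*x**4 + O(x**5)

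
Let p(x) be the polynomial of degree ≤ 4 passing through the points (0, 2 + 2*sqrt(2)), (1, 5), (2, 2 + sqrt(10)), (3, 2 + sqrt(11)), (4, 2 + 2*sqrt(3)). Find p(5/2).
-5*sqrt(3)/64 + 3*sqrt(2)/64 + 49/32 + 15*sqrt(11)/32 + 45*sqrt(10)/64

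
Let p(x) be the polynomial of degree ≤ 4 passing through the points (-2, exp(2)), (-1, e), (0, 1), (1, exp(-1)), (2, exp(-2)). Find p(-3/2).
(-5 + 28*e + 35*(-2 + exp(2) + 4*e)*exp(2))*exp(-2)/128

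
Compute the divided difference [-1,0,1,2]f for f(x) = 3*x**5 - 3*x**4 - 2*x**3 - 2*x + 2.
7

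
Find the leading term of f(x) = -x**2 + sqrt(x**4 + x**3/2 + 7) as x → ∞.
x/4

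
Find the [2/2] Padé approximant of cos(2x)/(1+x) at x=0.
(-4*x**2/3 - x/3 + 1)/(x**2/3 + 2*x/3 + 1)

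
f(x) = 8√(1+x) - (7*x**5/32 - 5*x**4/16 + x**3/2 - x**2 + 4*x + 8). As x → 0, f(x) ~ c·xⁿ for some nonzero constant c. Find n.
6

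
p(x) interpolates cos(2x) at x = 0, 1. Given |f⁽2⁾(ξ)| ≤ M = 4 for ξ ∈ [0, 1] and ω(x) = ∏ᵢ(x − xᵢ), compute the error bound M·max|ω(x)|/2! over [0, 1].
1/2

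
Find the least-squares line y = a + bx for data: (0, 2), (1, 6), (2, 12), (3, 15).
a = 2, b = 9/2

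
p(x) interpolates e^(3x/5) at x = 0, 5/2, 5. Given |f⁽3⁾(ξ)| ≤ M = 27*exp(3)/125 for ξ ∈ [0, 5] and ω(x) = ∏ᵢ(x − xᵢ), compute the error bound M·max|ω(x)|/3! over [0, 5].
sqrt(3)*exp(3)/8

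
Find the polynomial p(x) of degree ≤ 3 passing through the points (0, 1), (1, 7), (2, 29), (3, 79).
2*x**3 + 2*x**2 + 2*x + 1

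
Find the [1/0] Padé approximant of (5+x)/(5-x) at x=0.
2*x/5 + 1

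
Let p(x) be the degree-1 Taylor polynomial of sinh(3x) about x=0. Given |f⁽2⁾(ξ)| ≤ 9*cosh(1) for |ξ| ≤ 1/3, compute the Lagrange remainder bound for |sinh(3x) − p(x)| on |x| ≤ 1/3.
cosh(1)/2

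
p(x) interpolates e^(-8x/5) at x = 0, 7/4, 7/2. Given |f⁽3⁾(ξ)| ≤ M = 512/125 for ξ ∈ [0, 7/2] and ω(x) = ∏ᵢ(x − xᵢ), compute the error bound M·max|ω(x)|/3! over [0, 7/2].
2744*sqrt(3)/3375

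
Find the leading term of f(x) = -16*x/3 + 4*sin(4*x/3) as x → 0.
-128*x**3/81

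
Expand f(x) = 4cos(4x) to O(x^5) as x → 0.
4 - 32*x**2 + 128*x**4/3 + O(x**5)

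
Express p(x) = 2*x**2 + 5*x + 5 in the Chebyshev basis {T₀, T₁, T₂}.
(6)T₀ + (5)T₁ + T₂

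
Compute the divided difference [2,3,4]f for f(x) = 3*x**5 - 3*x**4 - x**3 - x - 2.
681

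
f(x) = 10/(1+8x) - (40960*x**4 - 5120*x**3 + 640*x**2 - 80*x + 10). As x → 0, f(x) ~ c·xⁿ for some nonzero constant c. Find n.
5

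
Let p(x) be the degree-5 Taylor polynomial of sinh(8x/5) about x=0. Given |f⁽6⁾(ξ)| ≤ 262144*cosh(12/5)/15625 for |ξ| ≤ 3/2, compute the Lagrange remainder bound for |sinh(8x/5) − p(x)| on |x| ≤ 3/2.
20736*cosh(12/5)/78125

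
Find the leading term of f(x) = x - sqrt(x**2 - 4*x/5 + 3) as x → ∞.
2/5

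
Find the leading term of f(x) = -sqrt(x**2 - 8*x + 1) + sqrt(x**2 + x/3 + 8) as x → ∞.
25/6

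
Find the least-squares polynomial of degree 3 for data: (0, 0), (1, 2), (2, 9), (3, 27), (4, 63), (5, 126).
-13/126 + (2095/756)x + (-199/126)x² + (131/108)x³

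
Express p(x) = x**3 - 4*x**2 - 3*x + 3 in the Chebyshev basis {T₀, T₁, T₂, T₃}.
T₀ + (-9/4)T₁ + (-2)T₂ + (1/4)T₃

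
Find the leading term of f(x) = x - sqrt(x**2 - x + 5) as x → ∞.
1/2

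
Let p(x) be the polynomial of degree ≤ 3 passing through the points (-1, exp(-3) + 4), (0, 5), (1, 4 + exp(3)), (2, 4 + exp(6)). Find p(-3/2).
((-5*exp(6) + 29 + 21*exp(3))*exp(3) + 35)*exp(-3)/16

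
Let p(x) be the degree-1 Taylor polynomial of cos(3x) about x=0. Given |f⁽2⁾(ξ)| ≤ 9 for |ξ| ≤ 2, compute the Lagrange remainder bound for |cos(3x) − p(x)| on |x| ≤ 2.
18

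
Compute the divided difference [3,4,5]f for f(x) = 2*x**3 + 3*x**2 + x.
27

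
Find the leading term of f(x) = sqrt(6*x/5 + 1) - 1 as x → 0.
3*x/5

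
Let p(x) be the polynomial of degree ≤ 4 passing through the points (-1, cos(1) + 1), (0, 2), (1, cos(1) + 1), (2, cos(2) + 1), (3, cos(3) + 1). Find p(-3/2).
-73/32 + 35*cos(3)/128 - 45*cos(2)/32 + 693*cos(1)/128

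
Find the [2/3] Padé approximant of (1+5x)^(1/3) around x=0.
(175*x**2/18 + 20*x/3 + 1)/(-125*x**3/162 + 25*x**2/6 + 5*x + 1)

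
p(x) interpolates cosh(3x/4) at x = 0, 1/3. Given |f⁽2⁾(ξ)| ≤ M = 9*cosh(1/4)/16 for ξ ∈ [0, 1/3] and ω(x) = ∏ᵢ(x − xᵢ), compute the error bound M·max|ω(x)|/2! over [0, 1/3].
cosh(1/4)/128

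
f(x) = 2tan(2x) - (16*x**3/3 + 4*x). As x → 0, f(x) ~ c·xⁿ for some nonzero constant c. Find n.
5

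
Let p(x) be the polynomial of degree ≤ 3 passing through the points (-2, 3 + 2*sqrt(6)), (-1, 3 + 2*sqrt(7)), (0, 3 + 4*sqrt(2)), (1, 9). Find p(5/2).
-189*sqrt(2)/4 - 35*sqrt(6)/8 + 339/8 + 135*sqrt(7)/8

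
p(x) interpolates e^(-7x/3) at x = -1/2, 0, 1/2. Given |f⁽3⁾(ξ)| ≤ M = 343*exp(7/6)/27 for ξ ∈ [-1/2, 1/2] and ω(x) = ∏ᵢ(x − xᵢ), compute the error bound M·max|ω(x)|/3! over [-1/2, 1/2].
343*sqrt(3)*exp(7/6)/5832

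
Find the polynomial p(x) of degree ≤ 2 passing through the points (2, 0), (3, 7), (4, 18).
2*x**2 - 3*x - 2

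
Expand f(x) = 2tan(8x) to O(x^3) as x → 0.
16*x + O(x**3)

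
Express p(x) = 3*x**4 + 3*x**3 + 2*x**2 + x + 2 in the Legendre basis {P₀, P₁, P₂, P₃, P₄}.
(49/15)P₀ + (14/5)P₁ + (64/21)P₂ + (6/5)P₃ + (24/35)P₄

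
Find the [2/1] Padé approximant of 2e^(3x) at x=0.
(3*x**2 + 4*x + 2)/(1 - x)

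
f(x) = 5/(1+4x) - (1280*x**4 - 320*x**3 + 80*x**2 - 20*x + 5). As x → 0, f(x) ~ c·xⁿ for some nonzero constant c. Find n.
5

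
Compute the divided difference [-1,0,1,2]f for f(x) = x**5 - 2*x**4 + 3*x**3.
4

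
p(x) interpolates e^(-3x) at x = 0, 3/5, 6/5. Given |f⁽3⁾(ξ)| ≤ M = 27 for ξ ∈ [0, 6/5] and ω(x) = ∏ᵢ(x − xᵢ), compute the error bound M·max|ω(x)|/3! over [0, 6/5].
27*sqrt(3)/125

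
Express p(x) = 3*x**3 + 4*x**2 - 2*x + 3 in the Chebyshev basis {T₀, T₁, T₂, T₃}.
(5)T₀ + (1/4)T₁ + (2)T₂ + (3/4)T₃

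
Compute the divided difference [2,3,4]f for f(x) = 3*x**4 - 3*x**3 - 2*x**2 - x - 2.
136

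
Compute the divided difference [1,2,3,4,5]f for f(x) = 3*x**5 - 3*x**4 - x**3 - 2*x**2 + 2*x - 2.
42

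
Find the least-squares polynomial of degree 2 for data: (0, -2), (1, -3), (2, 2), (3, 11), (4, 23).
-81/35 + (-76/35)x + (15/7)x²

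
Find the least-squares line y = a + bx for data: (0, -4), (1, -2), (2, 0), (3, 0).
a = -18/5, b = 7/5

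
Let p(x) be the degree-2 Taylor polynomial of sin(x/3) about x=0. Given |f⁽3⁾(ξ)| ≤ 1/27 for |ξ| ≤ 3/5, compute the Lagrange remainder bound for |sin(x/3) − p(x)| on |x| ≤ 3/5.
1/750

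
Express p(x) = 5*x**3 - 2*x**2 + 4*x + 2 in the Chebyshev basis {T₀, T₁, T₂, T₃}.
T₀ + (31/4)T₁ - T₂ + (5/4)T₃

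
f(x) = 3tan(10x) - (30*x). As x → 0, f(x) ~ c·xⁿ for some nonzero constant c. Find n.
3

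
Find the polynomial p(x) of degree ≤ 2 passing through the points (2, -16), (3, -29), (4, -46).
-2*x**2 - 3*x - 2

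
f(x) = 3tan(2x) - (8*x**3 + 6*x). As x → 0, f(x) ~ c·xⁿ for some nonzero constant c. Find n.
5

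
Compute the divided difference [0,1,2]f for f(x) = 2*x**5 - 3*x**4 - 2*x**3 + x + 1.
3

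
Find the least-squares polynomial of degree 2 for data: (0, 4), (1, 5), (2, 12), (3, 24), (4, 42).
139/35 + (-23/14)x + (39/14)x²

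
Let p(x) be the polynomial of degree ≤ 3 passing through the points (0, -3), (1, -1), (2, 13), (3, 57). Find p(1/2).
-19/8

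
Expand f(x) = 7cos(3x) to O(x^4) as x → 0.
7 - 63*x**2/2 + O(x**4)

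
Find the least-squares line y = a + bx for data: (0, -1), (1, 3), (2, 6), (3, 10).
a = -9/10, b = 18/5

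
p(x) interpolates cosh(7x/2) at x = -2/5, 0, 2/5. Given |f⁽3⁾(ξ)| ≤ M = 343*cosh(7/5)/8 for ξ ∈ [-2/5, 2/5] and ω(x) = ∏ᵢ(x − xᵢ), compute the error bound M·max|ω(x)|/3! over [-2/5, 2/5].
343*sqrt(3)*cosh(7/5)/3375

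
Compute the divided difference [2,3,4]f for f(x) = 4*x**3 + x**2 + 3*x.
37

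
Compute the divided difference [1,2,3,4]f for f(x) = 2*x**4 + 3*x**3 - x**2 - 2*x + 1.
23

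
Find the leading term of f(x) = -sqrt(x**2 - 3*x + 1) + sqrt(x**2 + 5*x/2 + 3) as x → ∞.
11/4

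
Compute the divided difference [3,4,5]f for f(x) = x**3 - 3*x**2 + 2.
9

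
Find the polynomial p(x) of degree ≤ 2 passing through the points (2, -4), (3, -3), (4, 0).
x**2 - 4*x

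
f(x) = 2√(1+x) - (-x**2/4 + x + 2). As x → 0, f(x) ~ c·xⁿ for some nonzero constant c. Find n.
3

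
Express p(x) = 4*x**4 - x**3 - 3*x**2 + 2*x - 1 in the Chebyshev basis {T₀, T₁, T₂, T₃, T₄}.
-T₀ + (5/4)T₁ + (1/2)T₂ + (-1/4)T₃ + (1/2)T₄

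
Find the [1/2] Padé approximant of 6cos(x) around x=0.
6/(x**2/2 + 1)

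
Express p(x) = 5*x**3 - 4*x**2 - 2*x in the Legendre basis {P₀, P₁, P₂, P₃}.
(-4/3)P₀ + P₁ + (-8/3)P₂ + (2)P₃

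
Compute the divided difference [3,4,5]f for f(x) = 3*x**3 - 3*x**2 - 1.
33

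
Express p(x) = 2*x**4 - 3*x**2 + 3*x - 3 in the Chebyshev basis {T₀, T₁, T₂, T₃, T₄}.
(-15/4)T₀ + (3)T₁ + (-1/2)T₂ + (1/4)T₄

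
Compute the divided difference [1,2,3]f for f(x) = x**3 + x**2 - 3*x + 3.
7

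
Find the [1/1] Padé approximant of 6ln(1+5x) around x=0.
30*x/(5*x/2 + 1)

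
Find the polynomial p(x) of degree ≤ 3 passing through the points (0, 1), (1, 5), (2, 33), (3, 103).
3*x**3 + 3*x**2 - 2*x + 1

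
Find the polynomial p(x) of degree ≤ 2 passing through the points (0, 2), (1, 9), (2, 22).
3*x**2 + 4*x + 2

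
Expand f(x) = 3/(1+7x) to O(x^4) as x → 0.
3 - 21*x + 147*x**2 - 1029*x**3 + O(x**4)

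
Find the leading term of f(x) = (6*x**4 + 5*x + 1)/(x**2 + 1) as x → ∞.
6*x**2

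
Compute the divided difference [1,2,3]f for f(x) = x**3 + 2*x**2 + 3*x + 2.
8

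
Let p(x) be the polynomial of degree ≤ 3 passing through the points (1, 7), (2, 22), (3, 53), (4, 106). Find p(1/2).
29/8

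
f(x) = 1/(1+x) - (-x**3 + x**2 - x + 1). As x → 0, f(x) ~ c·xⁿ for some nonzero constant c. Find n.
4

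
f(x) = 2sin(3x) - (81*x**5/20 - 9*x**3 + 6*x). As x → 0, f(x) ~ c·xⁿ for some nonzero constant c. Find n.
7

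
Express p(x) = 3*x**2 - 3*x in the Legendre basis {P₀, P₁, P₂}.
P₀ + (-3)P₁ + (2)P₂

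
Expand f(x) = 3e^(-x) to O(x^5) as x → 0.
3 - 3*x + 3*x**2/2 - x**3/2 + x**4/8 + O(x**5)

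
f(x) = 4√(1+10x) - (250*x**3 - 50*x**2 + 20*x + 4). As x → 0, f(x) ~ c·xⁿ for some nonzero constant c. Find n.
4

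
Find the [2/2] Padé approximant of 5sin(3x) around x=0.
15*x/(3*x**2/2 + 1)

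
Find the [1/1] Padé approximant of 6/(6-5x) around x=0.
1/(1 - 5*x/6)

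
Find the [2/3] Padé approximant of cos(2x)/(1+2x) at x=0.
(1 - 5*x**2/3)/(2*x**3/3 + x**2/3 + 2*x + 1)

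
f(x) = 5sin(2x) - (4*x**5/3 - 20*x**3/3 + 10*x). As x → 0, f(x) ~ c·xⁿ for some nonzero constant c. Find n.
7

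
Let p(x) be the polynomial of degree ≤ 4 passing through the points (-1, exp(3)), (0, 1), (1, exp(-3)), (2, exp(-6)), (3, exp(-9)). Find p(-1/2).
(-70*exp(6) - 5 + 28*exp(3) + 35*(4 + exp(3))*exp(9))*exp(-9)/128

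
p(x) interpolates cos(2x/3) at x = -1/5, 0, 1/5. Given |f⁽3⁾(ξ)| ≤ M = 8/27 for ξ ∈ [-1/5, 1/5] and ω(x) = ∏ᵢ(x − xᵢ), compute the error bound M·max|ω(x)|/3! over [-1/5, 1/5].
8*sqrt(3)/91125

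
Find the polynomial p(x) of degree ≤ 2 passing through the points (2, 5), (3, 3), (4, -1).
-x**2 + 3*x + 3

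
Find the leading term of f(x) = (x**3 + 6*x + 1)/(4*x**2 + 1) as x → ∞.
x/4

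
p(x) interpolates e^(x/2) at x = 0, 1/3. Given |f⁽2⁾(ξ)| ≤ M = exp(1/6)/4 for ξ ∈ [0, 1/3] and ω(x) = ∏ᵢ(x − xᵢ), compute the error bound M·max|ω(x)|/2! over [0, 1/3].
exp(1/6)/288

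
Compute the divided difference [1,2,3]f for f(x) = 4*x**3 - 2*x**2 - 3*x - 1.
22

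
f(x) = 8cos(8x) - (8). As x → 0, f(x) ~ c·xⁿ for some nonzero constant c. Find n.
2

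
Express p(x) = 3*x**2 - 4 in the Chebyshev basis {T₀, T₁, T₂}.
(-5/2)T₀ + (3/2)T₂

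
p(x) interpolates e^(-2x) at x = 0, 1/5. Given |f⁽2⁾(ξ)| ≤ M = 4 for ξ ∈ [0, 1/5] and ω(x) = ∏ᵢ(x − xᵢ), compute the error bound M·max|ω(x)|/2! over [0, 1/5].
1/50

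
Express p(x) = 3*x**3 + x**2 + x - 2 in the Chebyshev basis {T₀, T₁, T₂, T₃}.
(-3/2)T₀ + (13/4)T₁ + (1/2)T₂ + (3/4)T₃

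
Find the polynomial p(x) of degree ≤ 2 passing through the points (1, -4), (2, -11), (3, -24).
-3*x**2 + 2*x - 3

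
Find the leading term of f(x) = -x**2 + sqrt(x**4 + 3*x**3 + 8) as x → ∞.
3*x/2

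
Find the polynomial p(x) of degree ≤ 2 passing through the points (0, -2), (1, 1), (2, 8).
2*x**2 + x - 2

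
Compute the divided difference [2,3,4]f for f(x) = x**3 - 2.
9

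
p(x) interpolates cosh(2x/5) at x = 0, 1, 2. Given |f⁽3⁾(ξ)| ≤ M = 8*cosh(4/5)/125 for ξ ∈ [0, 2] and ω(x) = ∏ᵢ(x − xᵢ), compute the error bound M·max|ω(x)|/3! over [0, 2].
8*sqrt(3)*cosh(4/5)/3375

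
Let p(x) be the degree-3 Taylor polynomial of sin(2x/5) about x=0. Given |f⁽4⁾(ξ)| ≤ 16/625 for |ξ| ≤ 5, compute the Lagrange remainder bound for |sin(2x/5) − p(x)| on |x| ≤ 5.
2/3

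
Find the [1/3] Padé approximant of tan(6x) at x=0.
6*x/(1 - 12*x**2)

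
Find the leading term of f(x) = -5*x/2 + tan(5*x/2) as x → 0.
125*x**3/24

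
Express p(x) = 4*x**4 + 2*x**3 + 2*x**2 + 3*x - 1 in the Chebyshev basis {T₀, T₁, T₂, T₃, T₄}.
(3/2)T₀ + (9/2)T₁ + (3)T₂ + (1/2)T₃ + (1/2)T₄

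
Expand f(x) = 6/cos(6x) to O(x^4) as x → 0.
6 + 108*x**2 + O(x**4)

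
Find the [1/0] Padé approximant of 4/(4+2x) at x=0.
1 - x/2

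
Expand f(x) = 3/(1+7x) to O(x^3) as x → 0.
3 - 21*x + 147*x**2 + O(x**3)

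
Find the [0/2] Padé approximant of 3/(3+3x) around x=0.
1/(x + 1)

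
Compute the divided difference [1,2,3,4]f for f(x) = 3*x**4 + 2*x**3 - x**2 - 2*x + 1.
32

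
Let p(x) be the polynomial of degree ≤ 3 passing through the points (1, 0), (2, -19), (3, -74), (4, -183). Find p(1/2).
13/8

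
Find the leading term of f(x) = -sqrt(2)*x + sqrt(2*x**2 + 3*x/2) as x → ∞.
3*sqrt(2)/8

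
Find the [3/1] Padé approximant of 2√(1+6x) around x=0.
(-27*x**3/4 + 27*x**2/2 + 27*x/2 + 2)/(15*x/4 + 1)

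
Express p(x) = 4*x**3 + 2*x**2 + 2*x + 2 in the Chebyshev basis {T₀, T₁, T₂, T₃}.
(3)T₀ + (5)T₁ + T₂ + T₃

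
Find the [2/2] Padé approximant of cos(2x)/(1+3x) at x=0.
(-44*x**2/21 + x/7 + 1)/(x**2/3 + 22*x/7 + 1)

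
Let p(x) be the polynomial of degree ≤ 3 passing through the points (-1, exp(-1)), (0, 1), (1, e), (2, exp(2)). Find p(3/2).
(1 + 5*e*(-1 + exp(2) + 3*e))*exp(-1)/16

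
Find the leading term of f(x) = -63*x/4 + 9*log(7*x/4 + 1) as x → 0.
-441*x**2/32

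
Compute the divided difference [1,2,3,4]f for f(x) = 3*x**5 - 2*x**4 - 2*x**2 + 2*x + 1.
175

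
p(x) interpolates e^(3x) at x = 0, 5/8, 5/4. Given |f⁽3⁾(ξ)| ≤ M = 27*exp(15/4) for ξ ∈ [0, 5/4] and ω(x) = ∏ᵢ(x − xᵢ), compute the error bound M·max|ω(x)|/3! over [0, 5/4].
125*sqrt(3)*exp(15/4)/512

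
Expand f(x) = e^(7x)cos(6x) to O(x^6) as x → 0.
1 + 7*x + 13*x**2/2 - 413*x**3/6 - 6887*x**4/24 - 61313*x**5/120 + O(x**6)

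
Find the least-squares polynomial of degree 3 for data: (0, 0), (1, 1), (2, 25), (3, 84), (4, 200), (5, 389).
-13/63 + (-451/189)x + (89/63)x² + (79/27)x³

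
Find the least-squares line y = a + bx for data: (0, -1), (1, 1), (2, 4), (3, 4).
a = -7/10, b = 9/5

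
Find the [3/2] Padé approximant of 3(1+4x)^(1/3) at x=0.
(448*x**3/135 + 112*x**2/5 + 84*x/5 + 3)/(32*x**2/9 + 64*x/15 + 1)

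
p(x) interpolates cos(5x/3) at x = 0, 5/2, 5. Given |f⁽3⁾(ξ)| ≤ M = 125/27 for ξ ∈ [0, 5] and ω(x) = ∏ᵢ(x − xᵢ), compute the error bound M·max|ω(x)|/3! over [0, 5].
15625*sqrt(3)/5832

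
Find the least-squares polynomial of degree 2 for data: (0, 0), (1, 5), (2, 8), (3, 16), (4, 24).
13/35 + (193/70)x + (11/14)x²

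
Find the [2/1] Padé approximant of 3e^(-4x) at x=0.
(8*x**2 - 8*x + 3)/(4*x/3 + 1)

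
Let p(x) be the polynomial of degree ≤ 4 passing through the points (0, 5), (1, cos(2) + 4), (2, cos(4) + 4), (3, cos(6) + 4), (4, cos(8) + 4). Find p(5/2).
45*cos(4)/64 - 5*cos(8)/128 - 5*cos(2)/32 + 15*cos(6)/32 + 515/128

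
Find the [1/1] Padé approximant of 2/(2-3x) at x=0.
1/(1 - 3*x/2)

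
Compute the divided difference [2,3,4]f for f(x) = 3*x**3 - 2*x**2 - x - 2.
25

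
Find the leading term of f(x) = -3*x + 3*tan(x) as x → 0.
x**3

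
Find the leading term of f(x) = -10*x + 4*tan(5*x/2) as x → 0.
125*x**3/6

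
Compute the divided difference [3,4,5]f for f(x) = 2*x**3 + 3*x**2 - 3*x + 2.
27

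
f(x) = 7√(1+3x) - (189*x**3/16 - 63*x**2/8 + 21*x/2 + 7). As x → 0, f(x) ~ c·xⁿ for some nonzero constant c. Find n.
4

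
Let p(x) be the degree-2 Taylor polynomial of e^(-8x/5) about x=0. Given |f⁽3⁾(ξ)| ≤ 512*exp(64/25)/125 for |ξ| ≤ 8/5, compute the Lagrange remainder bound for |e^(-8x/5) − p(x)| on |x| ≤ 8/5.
131072*exp(64/25)/46875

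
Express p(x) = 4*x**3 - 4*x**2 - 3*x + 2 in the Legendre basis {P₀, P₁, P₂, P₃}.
(2/3)P₀ + (-3/5)P₁ + (-8/3)P₂ + (8/5)P₃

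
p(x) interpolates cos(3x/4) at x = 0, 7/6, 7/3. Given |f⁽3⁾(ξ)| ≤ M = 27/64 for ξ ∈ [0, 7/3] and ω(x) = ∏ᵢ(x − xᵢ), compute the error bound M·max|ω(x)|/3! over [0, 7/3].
343*sqrt(3)/13824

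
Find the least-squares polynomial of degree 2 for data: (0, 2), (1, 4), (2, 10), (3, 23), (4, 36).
61/35 + (29/70)x + (29/14)x²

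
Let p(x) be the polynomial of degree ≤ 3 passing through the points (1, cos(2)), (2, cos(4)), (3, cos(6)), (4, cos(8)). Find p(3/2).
15*cos(4)/16 - 5*cos(6)/16 + 5*cos(2)/16 + cos(8)/16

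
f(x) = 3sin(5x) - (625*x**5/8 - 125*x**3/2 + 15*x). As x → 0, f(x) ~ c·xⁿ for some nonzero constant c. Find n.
7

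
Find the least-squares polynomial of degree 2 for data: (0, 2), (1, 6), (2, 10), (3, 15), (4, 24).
83/35 + (151/70)x + (11/14)x²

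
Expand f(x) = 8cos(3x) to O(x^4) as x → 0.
8 - 36*x**2 + O(x**4)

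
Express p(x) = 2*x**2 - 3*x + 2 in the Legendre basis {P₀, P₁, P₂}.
(8/3)P₀ + (-3)P₁ + (4/3)P₂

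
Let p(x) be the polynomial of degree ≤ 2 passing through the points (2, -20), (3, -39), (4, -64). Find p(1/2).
-11/4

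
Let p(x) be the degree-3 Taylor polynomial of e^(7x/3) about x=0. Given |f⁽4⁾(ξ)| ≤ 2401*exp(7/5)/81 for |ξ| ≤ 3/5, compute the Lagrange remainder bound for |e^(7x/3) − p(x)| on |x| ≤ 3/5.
2401*exp(7/5)/15000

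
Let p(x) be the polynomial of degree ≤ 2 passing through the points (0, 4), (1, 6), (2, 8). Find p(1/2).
5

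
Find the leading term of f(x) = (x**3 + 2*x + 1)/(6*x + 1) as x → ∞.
x**2/6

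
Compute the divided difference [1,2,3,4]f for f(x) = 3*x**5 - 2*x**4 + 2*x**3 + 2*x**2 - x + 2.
177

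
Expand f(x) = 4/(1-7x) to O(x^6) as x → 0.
4 + 28*x + 196*x**2 + 1372*x**3 + 9604*x**4 + 67228*x**5 + O(x**6)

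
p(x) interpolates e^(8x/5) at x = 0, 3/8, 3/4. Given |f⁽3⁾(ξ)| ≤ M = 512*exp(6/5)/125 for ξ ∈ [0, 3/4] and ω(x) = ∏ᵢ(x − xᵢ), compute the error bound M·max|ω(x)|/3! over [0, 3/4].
sqrt(3)*exp(6/5)/125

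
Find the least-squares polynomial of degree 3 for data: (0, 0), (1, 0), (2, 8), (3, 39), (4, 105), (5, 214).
31/126 + (-1627/756)x + (-7/9)x² + (211/108)x³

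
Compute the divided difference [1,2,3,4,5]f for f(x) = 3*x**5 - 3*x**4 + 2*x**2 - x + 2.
42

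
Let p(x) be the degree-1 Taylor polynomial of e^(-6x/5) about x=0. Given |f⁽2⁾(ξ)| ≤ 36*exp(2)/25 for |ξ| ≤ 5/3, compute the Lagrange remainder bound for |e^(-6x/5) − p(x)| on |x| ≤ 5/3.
2*exp(2)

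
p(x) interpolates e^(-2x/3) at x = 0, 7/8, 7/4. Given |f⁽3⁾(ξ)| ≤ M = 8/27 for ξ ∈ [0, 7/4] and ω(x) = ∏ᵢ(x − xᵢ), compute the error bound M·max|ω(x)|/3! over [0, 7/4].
343*sqrt(3)/46656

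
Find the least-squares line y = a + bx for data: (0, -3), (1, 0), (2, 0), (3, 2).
a = -5/2, b = 3/2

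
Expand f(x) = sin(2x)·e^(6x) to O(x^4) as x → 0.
2*x + 12*x**2 + 104*x**3/3 + O(x**4)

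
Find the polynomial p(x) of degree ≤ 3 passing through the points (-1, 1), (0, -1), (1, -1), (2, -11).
-2*x**3 + x**2 + x - 1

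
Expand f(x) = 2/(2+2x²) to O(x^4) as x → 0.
1 - x**2 + O(x**4)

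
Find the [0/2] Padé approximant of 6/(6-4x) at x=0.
1/(1 - 2*x/3)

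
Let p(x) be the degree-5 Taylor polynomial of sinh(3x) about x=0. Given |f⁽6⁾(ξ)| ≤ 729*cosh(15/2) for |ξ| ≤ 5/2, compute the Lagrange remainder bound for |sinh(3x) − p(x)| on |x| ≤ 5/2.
253125*cosh(15/2)/1024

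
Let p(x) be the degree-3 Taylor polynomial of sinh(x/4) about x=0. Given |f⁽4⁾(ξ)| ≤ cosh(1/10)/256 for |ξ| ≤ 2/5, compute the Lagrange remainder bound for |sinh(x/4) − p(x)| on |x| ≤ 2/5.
cosh(1/10)/240000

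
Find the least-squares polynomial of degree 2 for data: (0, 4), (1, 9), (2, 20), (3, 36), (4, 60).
29/7 + (113/70)x + (43/14)x²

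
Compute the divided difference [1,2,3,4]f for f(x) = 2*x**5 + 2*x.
130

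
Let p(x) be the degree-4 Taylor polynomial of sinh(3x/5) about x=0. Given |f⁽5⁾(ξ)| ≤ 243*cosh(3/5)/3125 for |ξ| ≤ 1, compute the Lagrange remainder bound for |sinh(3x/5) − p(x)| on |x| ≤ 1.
81*cosh(3/5)/125000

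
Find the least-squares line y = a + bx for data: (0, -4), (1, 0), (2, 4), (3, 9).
a = -21/5, b = 43/10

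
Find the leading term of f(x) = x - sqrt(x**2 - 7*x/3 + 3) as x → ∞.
7/6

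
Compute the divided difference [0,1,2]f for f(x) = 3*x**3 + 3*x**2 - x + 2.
12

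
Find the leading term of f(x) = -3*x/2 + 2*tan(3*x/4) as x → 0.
9*x**3/32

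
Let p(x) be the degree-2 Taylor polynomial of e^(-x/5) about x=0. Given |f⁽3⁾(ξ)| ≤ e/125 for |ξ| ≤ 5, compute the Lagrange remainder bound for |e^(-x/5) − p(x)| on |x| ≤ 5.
e/6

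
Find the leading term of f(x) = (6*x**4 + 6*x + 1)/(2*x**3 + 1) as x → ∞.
3*x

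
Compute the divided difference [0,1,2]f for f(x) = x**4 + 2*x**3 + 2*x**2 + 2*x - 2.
15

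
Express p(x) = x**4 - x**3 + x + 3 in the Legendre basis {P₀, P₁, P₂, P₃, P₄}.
(16/5)P₀ + (2/5)P₁ + (4/7)P₂ + (-2/5)P₃ + (8/35)P₄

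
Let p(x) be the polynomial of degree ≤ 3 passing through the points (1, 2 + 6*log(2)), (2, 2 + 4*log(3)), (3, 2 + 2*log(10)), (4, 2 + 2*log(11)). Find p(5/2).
2 + log(45*11**(7/8)*2**(3/4)*3**(1/4)*5**(1/8)/11)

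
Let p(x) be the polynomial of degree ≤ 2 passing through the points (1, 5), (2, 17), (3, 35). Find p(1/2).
5/4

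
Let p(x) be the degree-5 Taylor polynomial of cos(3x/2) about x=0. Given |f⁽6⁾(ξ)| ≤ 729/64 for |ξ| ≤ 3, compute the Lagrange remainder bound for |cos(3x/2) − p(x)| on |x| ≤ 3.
59049/5120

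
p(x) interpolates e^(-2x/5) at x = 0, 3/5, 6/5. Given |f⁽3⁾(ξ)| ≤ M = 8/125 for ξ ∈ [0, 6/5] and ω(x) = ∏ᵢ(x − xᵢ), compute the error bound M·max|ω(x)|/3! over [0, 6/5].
8*sqrt(3)/15625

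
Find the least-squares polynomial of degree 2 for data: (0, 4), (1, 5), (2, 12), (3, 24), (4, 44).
29/7 + (-167/70)x + (43/14)x²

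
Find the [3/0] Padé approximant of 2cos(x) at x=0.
2 - x**2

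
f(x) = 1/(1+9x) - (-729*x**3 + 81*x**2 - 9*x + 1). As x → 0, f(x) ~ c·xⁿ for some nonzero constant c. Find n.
4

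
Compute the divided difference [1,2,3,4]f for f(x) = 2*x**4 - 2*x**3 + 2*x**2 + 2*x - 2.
18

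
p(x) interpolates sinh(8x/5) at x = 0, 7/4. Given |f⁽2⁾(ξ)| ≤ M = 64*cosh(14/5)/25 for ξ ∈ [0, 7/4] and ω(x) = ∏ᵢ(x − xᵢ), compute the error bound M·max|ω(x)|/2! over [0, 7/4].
49*cosh(14/5)/50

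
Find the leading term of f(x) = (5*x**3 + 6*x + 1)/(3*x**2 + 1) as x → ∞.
5*x/3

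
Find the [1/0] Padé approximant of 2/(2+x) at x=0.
1 - x/2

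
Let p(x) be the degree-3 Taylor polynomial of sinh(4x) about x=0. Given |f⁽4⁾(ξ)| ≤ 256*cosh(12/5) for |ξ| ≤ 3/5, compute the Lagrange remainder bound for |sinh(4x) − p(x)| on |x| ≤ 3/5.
864*cosh(12/5)/625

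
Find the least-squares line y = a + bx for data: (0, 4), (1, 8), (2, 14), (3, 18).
a = 19/5, b = 24/5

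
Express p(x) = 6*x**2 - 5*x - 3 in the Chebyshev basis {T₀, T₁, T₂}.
(-5)T₁ + (3)T₂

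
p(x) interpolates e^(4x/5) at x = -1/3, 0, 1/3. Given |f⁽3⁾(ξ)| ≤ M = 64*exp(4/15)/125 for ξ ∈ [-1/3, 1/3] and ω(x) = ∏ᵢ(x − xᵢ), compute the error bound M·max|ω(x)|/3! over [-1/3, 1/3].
64*sqrt(3)*exp(4/15)/91125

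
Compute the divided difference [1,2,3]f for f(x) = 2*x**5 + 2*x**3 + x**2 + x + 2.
193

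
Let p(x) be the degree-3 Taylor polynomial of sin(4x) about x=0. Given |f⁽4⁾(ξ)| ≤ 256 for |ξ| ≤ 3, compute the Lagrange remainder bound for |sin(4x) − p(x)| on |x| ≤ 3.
864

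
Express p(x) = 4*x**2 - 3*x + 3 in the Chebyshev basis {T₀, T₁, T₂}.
(5)T₀ + (-3)T₁ + (2)T₂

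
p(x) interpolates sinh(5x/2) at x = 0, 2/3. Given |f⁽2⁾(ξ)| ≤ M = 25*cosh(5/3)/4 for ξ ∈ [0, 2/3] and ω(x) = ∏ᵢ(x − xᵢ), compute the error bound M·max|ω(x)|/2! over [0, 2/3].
25*cosh(5/3)/72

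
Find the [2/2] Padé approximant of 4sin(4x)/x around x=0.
(16 - 448*x**2/15)/(4*x**2/5 + 1)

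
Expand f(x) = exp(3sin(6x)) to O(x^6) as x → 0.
1 + 18*x + 162*x**2 + 864*x**3 + 2430*x**4 - 7776*x**5/5 + O(x**6)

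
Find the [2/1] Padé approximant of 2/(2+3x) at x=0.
1/(3*x/2 + 1)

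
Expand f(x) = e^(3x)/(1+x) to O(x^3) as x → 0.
1 + 2*x + 5*x**2/2 + O(x**3)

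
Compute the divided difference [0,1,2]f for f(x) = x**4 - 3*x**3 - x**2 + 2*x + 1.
-3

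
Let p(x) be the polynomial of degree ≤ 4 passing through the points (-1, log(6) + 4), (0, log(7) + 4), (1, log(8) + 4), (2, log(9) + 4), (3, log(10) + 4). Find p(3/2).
log(4*15**(123/128)*2**(3/32)*7**(27/32)/35) + 4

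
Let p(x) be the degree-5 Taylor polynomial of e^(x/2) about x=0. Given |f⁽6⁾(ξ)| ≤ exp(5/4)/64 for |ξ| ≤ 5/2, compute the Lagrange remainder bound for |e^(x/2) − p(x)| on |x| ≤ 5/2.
3125*exp(5/4)/589824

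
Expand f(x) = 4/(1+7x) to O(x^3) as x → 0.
4 - 28*x + 196*x**2 + O(x**3)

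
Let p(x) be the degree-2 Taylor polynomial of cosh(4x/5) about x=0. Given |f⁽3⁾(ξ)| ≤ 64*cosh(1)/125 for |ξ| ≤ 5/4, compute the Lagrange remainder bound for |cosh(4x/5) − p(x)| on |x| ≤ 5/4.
cosh(1)/6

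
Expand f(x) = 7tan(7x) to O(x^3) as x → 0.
49*x + O(x**3)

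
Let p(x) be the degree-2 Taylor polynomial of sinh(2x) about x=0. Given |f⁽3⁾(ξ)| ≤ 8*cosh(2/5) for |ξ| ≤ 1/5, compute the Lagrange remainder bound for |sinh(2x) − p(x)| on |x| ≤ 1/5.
4*cosh(2/5)/375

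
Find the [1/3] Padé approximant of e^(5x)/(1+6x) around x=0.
(95*x/52 + 1)/(6925*x**3/312 - 815*x**2/52 + 147*x/52 + 1)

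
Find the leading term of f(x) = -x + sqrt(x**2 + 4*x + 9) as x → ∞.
2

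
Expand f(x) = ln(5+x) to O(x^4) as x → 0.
log(5) + x/5 - x**2/50 + x**3/375 + O(x**4)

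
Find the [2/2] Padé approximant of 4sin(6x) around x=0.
24*x/(6*x**2 + 1)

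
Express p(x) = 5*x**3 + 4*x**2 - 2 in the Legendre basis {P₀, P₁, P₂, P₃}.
(-2/3)P₀ + (3)P₁ + (8/3)P₂ + (2)P₃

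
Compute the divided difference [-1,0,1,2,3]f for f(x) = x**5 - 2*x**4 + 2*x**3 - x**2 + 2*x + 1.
3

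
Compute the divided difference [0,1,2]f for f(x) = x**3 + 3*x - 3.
3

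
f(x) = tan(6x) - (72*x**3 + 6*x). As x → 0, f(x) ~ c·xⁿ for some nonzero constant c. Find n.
5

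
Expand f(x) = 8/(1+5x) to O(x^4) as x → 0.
8 - 40*x + 200*x**2 - 1000*x**3 + O(x**4)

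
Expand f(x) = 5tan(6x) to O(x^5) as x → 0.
30*x + 360*x**3 + O(x**5)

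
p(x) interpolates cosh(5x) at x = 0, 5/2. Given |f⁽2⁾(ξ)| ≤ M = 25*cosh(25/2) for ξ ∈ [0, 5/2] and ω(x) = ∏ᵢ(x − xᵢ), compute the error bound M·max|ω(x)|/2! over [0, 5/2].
625*cosh(25/2)/32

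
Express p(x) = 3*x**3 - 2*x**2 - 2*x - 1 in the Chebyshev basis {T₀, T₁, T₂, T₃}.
(-2)T₀ + (1/4)T₁ - T₂ + (3/4)T₃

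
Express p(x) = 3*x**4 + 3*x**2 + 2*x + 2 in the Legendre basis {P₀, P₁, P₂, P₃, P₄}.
(18/5)P₀ + (2)P₁ + (26/7)P₂ + (24/35)P₄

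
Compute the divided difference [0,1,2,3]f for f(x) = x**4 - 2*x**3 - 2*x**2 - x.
4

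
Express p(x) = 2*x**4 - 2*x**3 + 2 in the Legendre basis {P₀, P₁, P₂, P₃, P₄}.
(12/5)P₀ + (-6/5)P₁ + (8/7)P₂ + (-4/5)P₃ + (16/35)P₄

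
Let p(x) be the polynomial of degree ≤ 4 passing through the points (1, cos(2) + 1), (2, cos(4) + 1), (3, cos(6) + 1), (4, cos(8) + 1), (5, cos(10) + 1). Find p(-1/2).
1155*cos(2)/128 + 315*cos(10)/128 + 1 - 385*cos(8)/32 - 693*cos(4)/32 + 1485*cos(6)/64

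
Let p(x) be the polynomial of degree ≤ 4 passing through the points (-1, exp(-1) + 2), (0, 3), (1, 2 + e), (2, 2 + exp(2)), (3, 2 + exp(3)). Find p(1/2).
(-5 + e*(-20*exp(2) + 3*exp(3) + 90*e + 316))*exp(-1)/128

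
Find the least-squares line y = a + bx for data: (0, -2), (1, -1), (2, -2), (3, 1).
a = -11/5, b = 4/5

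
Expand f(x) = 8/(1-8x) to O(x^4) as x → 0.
8 + 64*x + 512*x**2 + 4096*x**3 + O(x**4)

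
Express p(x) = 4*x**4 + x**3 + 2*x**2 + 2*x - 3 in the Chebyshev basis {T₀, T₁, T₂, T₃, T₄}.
(-1/2)T₀ + (11/4)T₁ + (3)T₂ + (1/4)T₃ + (1/2)T₄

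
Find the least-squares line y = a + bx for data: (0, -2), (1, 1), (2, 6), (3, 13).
a = -3, b = 5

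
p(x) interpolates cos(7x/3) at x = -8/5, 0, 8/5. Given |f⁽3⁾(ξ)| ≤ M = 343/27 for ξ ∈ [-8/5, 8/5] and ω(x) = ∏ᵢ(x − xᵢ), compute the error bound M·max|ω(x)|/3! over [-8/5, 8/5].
175616*sqrt(3)/91125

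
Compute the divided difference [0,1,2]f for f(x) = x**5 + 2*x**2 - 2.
17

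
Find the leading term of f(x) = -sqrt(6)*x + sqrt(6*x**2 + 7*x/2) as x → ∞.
7*sqrt(6)/24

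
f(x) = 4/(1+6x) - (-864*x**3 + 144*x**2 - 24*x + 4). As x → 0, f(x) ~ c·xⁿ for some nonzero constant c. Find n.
4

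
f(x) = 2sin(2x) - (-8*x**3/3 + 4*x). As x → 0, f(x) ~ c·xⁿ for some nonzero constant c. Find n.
5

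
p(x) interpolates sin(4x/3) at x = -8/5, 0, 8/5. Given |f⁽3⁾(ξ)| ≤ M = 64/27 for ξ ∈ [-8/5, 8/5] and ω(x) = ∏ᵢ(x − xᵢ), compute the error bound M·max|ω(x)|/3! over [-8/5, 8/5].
32768*sqrt(3)/91125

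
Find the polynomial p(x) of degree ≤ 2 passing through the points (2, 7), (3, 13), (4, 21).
x**2 + x + 1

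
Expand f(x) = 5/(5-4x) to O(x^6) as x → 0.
1 + 4*x/5 + 16*x**2/25 + 64*x**3/125 + 256*x**4/625 + 1024*x**5/3125 + O(x**6)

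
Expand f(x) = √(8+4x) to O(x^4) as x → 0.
2*sqrt(2) + sqrt(2)*x/2 - sqrt(2)*x**2/16 + sqrt(2)*x**3/64 + O(x**4)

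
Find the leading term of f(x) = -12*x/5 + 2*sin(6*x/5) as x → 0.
-72*x**3/125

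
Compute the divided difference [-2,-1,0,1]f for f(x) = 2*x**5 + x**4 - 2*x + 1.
8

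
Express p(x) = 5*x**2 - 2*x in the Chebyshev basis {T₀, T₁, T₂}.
(5/2)T₀ + (-2)T₁ + (5/2)T₂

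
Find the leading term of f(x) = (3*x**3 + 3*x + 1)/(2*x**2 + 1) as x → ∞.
3*x/2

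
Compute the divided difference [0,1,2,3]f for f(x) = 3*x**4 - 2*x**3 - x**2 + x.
16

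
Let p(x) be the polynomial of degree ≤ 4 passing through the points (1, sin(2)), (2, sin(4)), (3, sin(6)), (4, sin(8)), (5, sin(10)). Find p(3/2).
35*sin(4)/32 - 5*sin(10)/128 - 35*sin(6)/64 + 7*sin(8)/32 + 35*sin(2)/128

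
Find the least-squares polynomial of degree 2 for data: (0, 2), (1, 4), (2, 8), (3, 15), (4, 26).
11/5 + (-1/10)x + (3/2)x²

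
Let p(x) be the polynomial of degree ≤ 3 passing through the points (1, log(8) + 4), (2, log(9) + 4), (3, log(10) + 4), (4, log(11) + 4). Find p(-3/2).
log(8796093022208000000000000000000000000*11**(7/16)*2**(3/8)*3**(1/8)*5**(1/16)/7434753751774828978684709077223679339) + 4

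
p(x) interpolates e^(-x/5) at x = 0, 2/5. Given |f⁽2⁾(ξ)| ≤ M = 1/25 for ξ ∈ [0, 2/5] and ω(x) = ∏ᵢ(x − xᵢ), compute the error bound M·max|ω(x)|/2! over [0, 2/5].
1/1250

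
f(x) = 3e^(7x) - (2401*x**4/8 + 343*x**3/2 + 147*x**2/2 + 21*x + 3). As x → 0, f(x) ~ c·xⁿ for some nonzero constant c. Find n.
5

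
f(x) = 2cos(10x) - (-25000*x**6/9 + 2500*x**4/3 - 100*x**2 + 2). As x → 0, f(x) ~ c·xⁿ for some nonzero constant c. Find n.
8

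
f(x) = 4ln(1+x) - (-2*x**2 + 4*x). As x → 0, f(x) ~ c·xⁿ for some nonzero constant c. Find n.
3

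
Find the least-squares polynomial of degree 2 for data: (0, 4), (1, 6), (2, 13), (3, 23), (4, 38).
138/35 + (3/14)x + (29/14)x²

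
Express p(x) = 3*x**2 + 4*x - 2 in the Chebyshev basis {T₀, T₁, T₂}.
(-1/2)T₀ + (4)T₁ + (3/2)T₂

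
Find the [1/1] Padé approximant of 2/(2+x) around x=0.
1/(x/2 + 1)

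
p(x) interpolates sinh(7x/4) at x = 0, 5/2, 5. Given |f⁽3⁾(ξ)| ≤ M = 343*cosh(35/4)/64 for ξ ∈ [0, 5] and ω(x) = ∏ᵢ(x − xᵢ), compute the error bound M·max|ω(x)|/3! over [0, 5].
42875*sqrt(3)*cosh(35/4)/13824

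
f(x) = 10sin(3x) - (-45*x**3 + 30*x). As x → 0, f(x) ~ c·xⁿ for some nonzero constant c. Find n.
5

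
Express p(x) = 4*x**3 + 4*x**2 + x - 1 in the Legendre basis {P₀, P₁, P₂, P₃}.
(1/3)P₀ + (17/5)P₁ + (8/3)P₂ + (8/5)P₃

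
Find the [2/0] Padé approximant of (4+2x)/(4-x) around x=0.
3*x**2/16 + 3*x/4 + 1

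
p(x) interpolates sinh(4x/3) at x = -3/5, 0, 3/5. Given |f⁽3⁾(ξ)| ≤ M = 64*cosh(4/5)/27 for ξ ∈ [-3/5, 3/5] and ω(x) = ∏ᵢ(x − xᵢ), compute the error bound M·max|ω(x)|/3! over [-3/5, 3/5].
64*sqrt(3)*cosh(4/5)/3375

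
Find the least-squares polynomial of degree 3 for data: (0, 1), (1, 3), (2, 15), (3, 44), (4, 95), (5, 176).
62/63 + (-169/189)x + (467/252)x² + (115/108)x³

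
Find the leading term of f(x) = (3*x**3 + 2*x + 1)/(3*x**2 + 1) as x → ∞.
x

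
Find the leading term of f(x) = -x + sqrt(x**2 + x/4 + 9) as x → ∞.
1/8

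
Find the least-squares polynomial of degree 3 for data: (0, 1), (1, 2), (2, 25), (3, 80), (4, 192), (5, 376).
13/18 + (-625/756)x + (8/63)x² + (325/108)x³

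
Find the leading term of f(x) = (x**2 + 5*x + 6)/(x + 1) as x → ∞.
x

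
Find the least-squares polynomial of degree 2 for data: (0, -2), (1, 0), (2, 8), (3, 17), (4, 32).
-15/7 + (11/14)x + (27/14)x²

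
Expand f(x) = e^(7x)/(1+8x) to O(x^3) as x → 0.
1 - x + 65*x**2/2 + O(x**3)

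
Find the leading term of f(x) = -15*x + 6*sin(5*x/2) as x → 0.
-125*x**3/8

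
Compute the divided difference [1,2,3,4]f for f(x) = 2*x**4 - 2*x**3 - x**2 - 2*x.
18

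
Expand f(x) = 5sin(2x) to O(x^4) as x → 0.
10*x - 20*x**3/3 + O(x**4)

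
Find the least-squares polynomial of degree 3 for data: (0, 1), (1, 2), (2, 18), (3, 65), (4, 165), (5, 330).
68/63 + (-22/27)x + (-82/63)x² + (79/27)x³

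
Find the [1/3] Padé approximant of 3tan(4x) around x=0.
12*x/(1 - 16*x**2/3)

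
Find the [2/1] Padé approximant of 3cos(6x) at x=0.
3 - 54*x**2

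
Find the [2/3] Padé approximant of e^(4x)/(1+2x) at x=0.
(8*x**2/5 + 2*x + 1)/(32*x**3/15 - 12*x**2/5 + 1)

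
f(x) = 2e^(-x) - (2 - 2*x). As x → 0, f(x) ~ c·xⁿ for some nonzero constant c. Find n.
2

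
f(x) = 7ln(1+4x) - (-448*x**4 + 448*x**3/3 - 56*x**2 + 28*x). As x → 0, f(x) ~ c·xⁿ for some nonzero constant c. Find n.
5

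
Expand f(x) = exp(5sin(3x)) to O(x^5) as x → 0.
1 + 15*x + 225*x**2/2 + 540*x**3 + 14175*x**4/8 + O(x**5)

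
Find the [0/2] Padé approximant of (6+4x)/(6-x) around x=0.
1/(5*x**2/9 - 5*x/6 + 1)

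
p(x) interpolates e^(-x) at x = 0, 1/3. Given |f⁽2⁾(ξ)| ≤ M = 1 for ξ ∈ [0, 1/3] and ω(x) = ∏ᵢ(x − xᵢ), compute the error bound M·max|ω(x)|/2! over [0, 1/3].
1/72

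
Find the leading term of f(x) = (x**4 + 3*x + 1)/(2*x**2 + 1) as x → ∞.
x**2/2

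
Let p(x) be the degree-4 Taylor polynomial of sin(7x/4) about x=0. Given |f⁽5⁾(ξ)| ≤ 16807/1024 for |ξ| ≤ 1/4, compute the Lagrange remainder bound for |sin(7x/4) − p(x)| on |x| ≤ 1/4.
16807/125829120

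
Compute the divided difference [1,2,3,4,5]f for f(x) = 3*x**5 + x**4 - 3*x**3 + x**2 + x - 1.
46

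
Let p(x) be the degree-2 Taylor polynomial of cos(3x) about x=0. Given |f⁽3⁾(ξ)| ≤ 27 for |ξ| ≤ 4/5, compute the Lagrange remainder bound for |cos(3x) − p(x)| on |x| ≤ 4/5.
288/125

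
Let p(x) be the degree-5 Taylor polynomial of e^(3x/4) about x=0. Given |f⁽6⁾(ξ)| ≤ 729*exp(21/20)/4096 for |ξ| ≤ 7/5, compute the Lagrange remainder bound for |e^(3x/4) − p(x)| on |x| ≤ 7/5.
9529569*exp(21/20)/5120000000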